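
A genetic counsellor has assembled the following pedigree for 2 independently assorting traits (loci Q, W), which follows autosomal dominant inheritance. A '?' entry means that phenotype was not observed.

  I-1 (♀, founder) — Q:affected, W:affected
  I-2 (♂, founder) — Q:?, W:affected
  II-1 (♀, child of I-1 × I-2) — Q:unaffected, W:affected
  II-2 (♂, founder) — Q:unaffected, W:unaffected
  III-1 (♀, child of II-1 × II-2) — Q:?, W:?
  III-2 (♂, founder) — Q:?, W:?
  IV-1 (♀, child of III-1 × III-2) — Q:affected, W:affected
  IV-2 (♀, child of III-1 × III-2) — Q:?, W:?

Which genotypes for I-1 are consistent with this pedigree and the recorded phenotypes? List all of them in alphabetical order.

I-1 ∈ {Qq WW, Qq Ww}

Q/I-1 aff ·: Qq
Q/I-2 ? ·: qq|Qq
Q/II-1 un I-1×I-2: qq
Q/II-2 un ·: qq
Q/III-1 ? II-1×II-2: qq
Q/III-2 ? ·: Qq|QQ
Q/IV-1 aff III-1×III-2: Qq
Q/IV-2 ? III-1×III-2: qq|Qq
⇒ Q over [I-1,I-2,II-1,II-2,III-1,III-2,IV-1,IV-2]: 6 consistent
W/I-1 aff ·: Ww|WW
W/I-2 aff ·: Ww|WW
W/II-1 aff I-1×I-2: Ww|WW
W/II-2 un ·: ww
W/III-1 ? II-1×II-2: ww|Ww
W/III-2 ? ·: ww|Ww|WW
W/IV-1 aff III-1×III-2: Ww|WW
W/IV-2 ? III-1×III-2: ww|Ww|WW
⇒ W over [I-1,I-2,II-1,II-2,III-1,III-2,IV-1,IV-2]: 93 consistent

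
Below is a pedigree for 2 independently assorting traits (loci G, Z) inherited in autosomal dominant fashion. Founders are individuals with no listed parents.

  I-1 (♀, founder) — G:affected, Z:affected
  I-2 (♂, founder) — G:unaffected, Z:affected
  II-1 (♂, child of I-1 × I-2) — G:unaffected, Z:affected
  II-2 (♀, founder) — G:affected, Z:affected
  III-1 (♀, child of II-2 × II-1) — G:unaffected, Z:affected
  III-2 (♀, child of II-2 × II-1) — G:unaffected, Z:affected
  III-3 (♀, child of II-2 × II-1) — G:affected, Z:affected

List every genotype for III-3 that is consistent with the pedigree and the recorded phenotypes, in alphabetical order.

III-3 ∈ {Gg ZZ, Gg Zz}

G/I-1 aff ·: Gg
G/I-2 un ·: gg
G/II-1 un I-1×I-2: gg
G/II-2 aff ·: Gg
G/III-1 un II-2×II-1: gg
G/III-2 un II-2×II-1: gg
G/III-3 aff II-2×II-1: Gg
⇒ G over [I-1,I-2,II-1,II-2,III-1,III-2,III-3]: 1 consistent
Z/I-1 aff ·: Zz|ZZ
Z/I-2 aff ·: Zz|ZZ
Z/II-1 aff I-1×I-2: Zz|ZZ
Z/II-2 aff ·: Zz|ZZ
Z/III-1 aff II-2×II-1: Zz|ZZ
Z/III-2 aff II-2×II-1: Zz|ZZ
Z/III-3 aff II-2×II-1: Zz|ZZ
⇒ Z over [I-1,I-2,II-1,II-2,III-1,III-2,III-3]: 84 consistent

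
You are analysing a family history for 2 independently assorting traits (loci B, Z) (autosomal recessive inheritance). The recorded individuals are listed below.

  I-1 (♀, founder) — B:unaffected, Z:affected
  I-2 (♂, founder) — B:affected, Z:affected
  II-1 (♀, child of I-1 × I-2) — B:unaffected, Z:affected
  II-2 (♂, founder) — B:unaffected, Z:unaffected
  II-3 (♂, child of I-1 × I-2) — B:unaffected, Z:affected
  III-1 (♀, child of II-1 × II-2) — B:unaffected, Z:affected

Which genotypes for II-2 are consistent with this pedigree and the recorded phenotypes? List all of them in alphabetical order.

II-2 ∈ {BB Zz, Bb Zz}

B/I-1 un ·: BB|Bb
B/I-2 aff ·: bb
B/II-1 un I-1×I-2: Bb
B/II-2 un ·: BB|Bb
B/II-3 un I-1×I-2: Bb
B/III-1 un II-1×II-2: BB|Bb
⇒ B over [I-1,I-2,II-1,II-2,II-3,III-1]: 8 consistent
Z/I-1 aff ·: zz
Z/I-2 aff ·: zz
Z/II-1 aff I-1×I-2: zz
Z/II-2 un ·: Zz
Z/II-3 aff I-1×I-2: zz
Z/III-1 aff II-1×II-2: zz
⇒ Z over [I-1,I-2,II-1,II-2,II-3,III-1]: 1 consistent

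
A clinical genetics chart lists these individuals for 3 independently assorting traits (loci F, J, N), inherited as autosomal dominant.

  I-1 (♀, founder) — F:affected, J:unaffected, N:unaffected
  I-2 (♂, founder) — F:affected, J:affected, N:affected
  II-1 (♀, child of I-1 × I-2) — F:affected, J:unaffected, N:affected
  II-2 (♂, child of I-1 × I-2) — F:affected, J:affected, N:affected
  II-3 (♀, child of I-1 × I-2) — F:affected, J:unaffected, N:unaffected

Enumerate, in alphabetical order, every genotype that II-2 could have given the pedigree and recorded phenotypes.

II-2 ∈ {FF Jj Nn, Ff Jj Nn}

F/I-1 aff ·: Ff|FF
F/I-2 aff ·: Ff|FF
F/II-1 aff I-1×I-2: Ff|FF
F/II-2 aff I-1×I-2: Ff|FF
F/II-3 aff I-1×I-2: Ff|FF
⇒ F over [I-1,I-2,II-1,II-2,II-3]: 25 consistent
J/I-1 un ·: jj
J/I-2 aff ·: Jj
J/II-1 un I-1×I-2: jj
J/II-2 aff I-1×I-2: Jj
J/II-3 un I-1×I-2: jj
⇒ J over [I-1,I-2,II-1,II-2,II-3]: 1 consistent
N/I-1 un ·: nn
N/I-2 aff ·: Nn
N/II-1 aff I-1×I-2: Nn
N/II-2 aff I-1×I-2: Nn
N/II-3 un I-1×I-2: nn
⇒ N over [I-1,I-2,II-1,II-2,II-3]: 1 consistent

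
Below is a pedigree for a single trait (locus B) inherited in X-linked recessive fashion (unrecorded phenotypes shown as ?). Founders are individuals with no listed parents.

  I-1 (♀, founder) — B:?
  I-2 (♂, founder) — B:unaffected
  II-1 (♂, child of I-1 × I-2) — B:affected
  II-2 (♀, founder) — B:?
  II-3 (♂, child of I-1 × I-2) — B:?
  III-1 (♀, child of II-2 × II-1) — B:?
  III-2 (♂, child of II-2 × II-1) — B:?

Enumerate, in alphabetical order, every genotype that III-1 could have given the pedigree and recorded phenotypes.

III-1 ∈ {X^BX^b, X^bX^b}

B/I-1 ? ·: X^BX^b|X^bX^b
B/I-2 un ·: X^BY
B/II-1 aff I-1×I-2: X^bY
B/II-2 ? ·: X^BX^B|X^BX^b|X^bX^b
B/II-3 ? I-1×I-2: X^BY|X^bY
B/III-1 ? II-2×II-1: X^BX^b|X^bX^b
B/III-2 ? II-2×II-1: X^BY|X^bY
⇒ B over [I-1,I-2,II-1,II-2,II-3,III-1,III-2]: 18 consistent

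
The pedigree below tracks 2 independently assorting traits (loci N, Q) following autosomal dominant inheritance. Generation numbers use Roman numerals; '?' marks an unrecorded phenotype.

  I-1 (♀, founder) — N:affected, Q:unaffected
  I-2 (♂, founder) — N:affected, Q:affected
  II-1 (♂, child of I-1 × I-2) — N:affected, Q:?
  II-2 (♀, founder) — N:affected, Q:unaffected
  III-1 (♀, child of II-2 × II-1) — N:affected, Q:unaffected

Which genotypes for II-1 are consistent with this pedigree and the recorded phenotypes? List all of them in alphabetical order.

N/I-1 aff ·: Nn|NN
N/I-2 aff ·: Nn|NN
N/II-1 aff I-1×I-2: Nn|NN
N/II-2 aff ·: Nn|NN
N/III-1 aff II-2×II-1: Nn|NN
⇒ N over [I-1,I-2,II-1,II-2,III-1]: 24 consistent
Q/I-1 un ·: qq
Q/I-2 aff ·: Qq|QQ
Q/II-1 ? I-1×I-2: qq|Qq
Q/II-2 un ·: qq
Q/III-1 un II-2×II-1: qq
⇒ Q over [I-1,I-2,II-1,II-2,III-1]: 3 consistent

II-1 ∈ {NN Qq, NN qq, Nn Qq, Nn qq}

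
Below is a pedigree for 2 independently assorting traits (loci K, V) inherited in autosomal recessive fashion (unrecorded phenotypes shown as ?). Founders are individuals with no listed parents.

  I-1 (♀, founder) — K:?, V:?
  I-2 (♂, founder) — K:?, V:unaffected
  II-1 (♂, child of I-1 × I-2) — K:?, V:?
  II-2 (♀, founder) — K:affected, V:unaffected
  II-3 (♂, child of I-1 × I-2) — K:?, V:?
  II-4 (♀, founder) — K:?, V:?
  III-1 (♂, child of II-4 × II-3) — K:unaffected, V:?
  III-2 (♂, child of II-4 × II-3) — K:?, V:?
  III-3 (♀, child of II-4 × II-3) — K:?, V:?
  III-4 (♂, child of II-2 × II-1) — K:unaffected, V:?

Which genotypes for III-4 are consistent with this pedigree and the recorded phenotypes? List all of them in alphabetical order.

III-4 ∈ {Kk VV, Kk Vv, Kk vv}

K/I-1 ? ·: KK|Kk|kk
K/I-2 ? ·: KK|Kk|kk
K/II-1 ? I-1×I-2: KK|Kk
K/II-2 aff ·: kk
K/II-3 ? I-1×I-2: KK|Kk|kk
K/II-4 ? ·: KK|Kk|kk
K/III-1 un II-4×II-3: KK|Kk
K/III-2 ? II-4×II-3: KK|Kk|kk
K/III-3 ? II-4×II-3: KK|Kk|kk
K/III-4 un II-2×II-1: Kk
⇒ K over [I-1,I-2,II-1,II-2,II-3,II-4,III-1,III-2,III-3,III-4]: 390 consistent
V/I-1 ? ·: VV|Vv|vv
V/I-2 un ·: VV|Vv
V/II-1 ? I-1×I-2: VV|Vv|vv
V/II-2 un ·: VV|Vv
V/II-3 ? I-1×I-2: VV|Vv|vv
V/II-4 ? ·: VV|Vv|vv
V/III-1 ? II-4×II-3: VV|Vv|vv
V/III-2 ? II-4×II-3: VV|Vv|vv
V/III-3 ? II-4×II-3: VV|Vv|vv
V/III-4 ? II-2×II-1: VV|Vv|vv
⇒ V over [I-1,I-2,II-1,II-2,II-3,II-4,III-1,III-2,III-3,III-4]: 2210 consistent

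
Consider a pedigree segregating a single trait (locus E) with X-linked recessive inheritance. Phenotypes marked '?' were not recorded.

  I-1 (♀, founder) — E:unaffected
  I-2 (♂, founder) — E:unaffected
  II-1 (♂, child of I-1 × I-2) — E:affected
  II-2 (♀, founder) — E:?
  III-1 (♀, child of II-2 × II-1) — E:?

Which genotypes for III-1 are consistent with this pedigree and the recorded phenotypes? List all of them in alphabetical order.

E/I-1 un ·: X^EX^e
E/I-2 un ·: X^EY
E/II-1 aff I-1×I-2: X^eY
E/II-2 ? ·: X^EX^E|X^EX^e|X^eX^e
E/III-1 ? II-2×II-1: X^EX^e|X^eX^e
⇒ E over [I-1,I-2,II-1,II-2,III-1]: 4 consistent

III-1 ∈ {X^EX^e, X^eX^e}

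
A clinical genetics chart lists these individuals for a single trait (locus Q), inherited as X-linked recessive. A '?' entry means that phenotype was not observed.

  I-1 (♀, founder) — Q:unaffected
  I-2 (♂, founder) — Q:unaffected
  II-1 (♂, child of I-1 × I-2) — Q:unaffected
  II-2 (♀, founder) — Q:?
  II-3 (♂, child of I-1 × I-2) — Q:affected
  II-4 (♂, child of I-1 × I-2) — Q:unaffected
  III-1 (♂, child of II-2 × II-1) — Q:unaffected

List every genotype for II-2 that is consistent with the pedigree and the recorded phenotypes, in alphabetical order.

II-2 ∈ {X^QX^Q, X^QX^q}

Q/I-1 un ·: X^QX^q
Q/I-2 un ·: X^QY
Q/II-1 un I-1×I-2: X^QY
Q/II-2 ? ·: X^QX^Q|X^QX^q
Q/II-3 aff I-1×I-2: X^qY
Q/II-4 un I-1×I-2: X^QY
Q/III-1 un II-2×II-1: X^QY
⇒ Q over [I-1,I-2,II-1,II-2,II-3,II-4,III-1]: 2 consistent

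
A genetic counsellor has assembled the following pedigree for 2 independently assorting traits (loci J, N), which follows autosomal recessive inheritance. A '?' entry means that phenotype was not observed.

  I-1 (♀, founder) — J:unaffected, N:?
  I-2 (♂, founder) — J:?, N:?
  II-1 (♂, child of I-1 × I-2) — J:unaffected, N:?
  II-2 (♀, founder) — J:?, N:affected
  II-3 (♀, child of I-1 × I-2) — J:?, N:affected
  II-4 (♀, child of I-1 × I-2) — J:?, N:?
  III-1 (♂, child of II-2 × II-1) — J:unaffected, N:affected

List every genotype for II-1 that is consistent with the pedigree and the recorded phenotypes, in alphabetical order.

J/I-1 un ·: JJ|Jj
J/I-2 ? ·: JJ|Jj|jj
J/II-1 un I-1×I-2: JJ|Jj
J/II-2 ? ·: JJ|Jj|jj
J/II-3 ? I-1×I-2: JJ|Jj|jj
J/II-4 ? I-1×I-2: JJ|Jj|jj
J/III-1 un II-2×II-1: JJ|Jj
⇒ J over [I-1,I-2,II-1,II-2,II-3,II-4,III-1]: 182 consistent
N/I-1 ? ·: Nn|nn
N/I-2 ? ·: Nn|nn
N/II-1 ? I-1×I-2: Nn|nn
N/II-2 aff ·: nn
N/II-3 aff I-1×I-2: nn
N/II-4 ? I-1×I-2: NN|Nn|nn
N/III-1 aff II-2×II-1: nn
⇒ N over [I-1,I-2,II-1,II-2,II-3,II-4,III-1]: 15 consistent

II-1 ∈ {JJ Nn, JJ nn, Jj Nn, Jj nn}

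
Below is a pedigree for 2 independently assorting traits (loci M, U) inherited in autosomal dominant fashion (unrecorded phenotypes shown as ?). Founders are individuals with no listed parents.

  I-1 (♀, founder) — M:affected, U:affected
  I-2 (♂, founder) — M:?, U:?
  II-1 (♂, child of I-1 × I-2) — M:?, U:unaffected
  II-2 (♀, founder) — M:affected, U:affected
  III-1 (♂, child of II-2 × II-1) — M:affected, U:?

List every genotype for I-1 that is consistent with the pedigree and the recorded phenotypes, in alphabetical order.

I-1 ∈ {MM Uu, Mm Uu}

M/I-1 aff ·: Mm|MM
M/I-2 ? ·: mm|Mm|MM
M/II-1 ? I-1×I-2: mm|Mm|MM
M/II-2 aff ·: Mm|MM
M/III-1 aff II-2×II-1: Mm|MM
⇒ M over [I-1,I-2,II-1,II-2,III-1]: 36 consistent
U/I-1 aff ·: Uu
U/I-2 ? ·: uu|Uu
U/II-1 un I-1×I-2: uu
U/II-2 aff ·: Uu|UU
U/III-1 ? II-2×II-1: uu|Uu
⇒ U over [I-1,I-2,II-1,II-2,III-1]: 6 consistent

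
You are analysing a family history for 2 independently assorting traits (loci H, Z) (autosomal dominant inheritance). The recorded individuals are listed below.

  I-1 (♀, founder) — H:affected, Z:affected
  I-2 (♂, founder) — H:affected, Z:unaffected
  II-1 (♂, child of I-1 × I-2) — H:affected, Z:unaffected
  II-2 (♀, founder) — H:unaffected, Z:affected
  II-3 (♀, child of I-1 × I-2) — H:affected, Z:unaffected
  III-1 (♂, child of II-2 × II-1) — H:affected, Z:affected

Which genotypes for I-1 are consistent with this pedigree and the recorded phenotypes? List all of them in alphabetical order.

I-1 ∈ {HH Zz, Hh Zz}

H/I-1 aff ·: Hh|HH
H/I-2 aff ·: Hh|HH
H/II-1 aff I-1×I-2: Hh|HH
H/II-2 un ·: hh
H/II-3 aff I-1×I-2: Hh|HH
H/III-1 aff II-2×II-1: Hh
⇒ H over [I-1,I-2,II-1,II-2,II-3,III-1]: 13 consistent
Z/I-1 aff ·: Zz
Z/I-2 un ·: zz
Z/II-1 un I-1×I-2: zz
Z/II-2 aff ·: Zz|ZZ
Z/II-3 un I-1×I-2: zz
Z/III-1 aff II-2×II-1: Zz
⇒ Z over [I-1,I-2,II-1,II-2,II-3,III-1]: 2 consistent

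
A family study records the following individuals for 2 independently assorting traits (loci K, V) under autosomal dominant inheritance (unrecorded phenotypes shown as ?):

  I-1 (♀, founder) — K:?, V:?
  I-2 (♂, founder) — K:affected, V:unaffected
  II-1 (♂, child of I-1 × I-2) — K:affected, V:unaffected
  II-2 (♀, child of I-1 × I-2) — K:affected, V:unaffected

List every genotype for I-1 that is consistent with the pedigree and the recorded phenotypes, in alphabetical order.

I-1 ∈ {KK Vv, KK vv, Kk Vv, Kk vv, kk Vv, kk vv}

K/I-1 ? ·: kk|Kk|KK
K/I-2 aff ·: Kk|KK
K/II-1 aff I-1×I-2: Kk|KK
K/II-2 aff I-1×I-2: Kk|KK
⇒ K over [I-1,I-2,II-1,II-2]: 15 consistent
V/I-1 ? ·: vv|Vv
V/I-2 un ·: vv
V/II-1 un I-1×I-2: vv
V/II-2 un I-1×I-2: vv
⇒ V over [I-1,I-2,II-1,II-2]: 2 consistent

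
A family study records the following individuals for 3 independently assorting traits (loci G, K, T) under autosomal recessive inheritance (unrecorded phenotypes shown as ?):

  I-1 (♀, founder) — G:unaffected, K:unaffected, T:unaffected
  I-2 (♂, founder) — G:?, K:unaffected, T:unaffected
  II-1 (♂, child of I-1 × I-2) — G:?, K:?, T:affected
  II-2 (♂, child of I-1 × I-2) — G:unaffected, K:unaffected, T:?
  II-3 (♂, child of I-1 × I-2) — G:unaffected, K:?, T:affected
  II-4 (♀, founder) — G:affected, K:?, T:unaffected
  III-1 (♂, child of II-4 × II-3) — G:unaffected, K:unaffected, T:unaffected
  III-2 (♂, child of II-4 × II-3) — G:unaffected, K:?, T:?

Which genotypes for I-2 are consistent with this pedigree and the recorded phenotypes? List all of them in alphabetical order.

I-2 ∈ {GG KK Tt, GG Kk Tt, Gg KK Tt, Gg Kk Tt, gg KK Tt, gg Kk Tt}

G/I-1 un ·: GG|Gg
G/I-2 ? ·: GG|Gg|gg
G/II-1 ? I-1×I-2: GG|Gg|gg
G/II-2 un I-1×I-2: GG|Gg
G/II-3 un I-1×I-2: GG|Gg
G/II-4 aff ·: gg
G/III-1 un II-4×II-3: Gg
G/III-2 un II-4×II-3: Gg
⇒ G over [I-1,I-2,II-1,II-2,II-3,II-4,III-1,III-2]: 32 consistent
K/I-1 un ·: KK|Kk
K/I-2 un ·: KK|Kk
K/II-1 ? I-1×I-2: KK|Kk|kk
K/II-2 un I-1×I-2: KK|Kk
K/II-3 ? I-1×I-2: KK|Kk|kk
K/II-4 ? ·: KK|Kk|kk
K/III-1 un II-4×II-3: KK|Kk
K/III-2 ? II-4×II-3: KK|Kk|kk
⇒ K over [I-1,I-2,II-1,II-2,II-3,II-4,III-1,III-2]: 276 consistent
T/I-1 un ·: Tt
T/I-2 un ·: Tt
T/II-1 aff I-1×I-2: tt
T/II-2 ? I-1×I-2: TT|Tt|tt
T/II-3 aff I-1×I-2: tt
T/II-4 un ·: TT|Tt
T/III-1 un II-4×II-3: Tt
T/III-2 ? II-4×II-3: Tt|tt
⇒ T over [I-1,I-2,II-1,II-2,II-3,II-4,III-1,III-2]: 9 consistent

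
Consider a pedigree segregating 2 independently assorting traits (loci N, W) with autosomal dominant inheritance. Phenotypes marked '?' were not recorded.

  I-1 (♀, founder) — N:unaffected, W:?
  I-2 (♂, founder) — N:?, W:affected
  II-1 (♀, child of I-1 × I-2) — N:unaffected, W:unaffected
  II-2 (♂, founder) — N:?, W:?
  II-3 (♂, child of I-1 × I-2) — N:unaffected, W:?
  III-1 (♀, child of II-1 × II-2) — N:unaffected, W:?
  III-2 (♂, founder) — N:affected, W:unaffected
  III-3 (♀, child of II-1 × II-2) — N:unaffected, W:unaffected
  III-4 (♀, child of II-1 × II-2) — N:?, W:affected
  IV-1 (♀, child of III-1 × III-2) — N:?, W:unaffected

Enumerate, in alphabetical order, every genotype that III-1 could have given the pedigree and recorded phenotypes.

III-1 ∈ {nn Ww, nn ww}

N/I-1 un ·: nn
N/I-2 ? ·: nn|Nn
N/II-1 un I-1×I-2: nn
N/II-2 ? ·: nn|Nn
N/II-3 un I-1×I-2: nn
N/III-1 un II-1×II-2: nn
N/III-2 aff ·: Nn|NN
N/III-3 un II-1×II-2: nn
N/III-4 ? II-1×II-2: nn|Nn
N/IV-1 ? III-1×III-2: nn|Nn
⇒ N over [I-1,I-2,II-1,II-2,II-3,III-1,III-2,III-3,III-4,IV-1]: 18 consistent
W/I-1 ? ·: ww|Ww
W/I-2 aff ·: Ww
W/II-1 un I-1×I-2: ww
W/II-2 ? ·: Ww
W/II-3 ? I-1×I-2: ww|Ww|WW
W/III-1 ? II-1×II-2: ww|Ww
W/III-2 un ·: ww
W/III-3 un II-1×II-2: ww
W/III-4 aff II-1×II-2: Ww
W/IV-1 un III-1×III-2: ww
⇒ W over [I-1,I-2,II-1,II-2,II-3,III-1,III-2,III-3,III-4,IV-1]: 10 consistent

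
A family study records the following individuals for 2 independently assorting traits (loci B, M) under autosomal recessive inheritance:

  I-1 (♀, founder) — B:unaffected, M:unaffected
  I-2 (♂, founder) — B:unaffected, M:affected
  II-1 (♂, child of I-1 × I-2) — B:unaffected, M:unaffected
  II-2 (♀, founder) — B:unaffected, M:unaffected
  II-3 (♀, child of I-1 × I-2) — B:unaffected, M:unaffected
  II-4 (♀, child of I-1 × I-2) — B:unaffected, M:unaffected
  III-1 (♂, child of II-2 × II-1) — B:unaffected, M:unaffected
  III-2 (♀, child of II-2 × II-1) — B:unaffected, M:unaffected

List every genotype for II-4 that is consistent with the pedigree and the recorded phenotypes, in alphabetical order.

B/I-1 un ·: BB|Bb
B/I-2 un ·: BB|Bb
B/II-1 un I-1×I-2: BB|Bb
B/II-2 un ·: BB|Bb
B/II-3 un I-1×I-2: BB|Bb
B/II-4 un I-1×I-2: BB|Bb
B/III-1 un II-2×II-1: BB|Bb
B/III-2 un II-2×II-1: BB|Bb
⇒ B over [I-1,I-2,II-1,II-2,II-3,II-4,III-1,III-2]: 161 consistent
M/I-1 un ·: MM|Mm
M/I-2 aff ·: mm
M/II-1 un I-1×I-2: Mm
M/II-2 un ·: MM|Mm
M/II-3 un I-1×I-2: Mm
M/II-4 un I-1×I-2: Mm
M/III-1 un II-2×II-1: MM|Mm
M/III-2 un II-2×II-1: MM|Mm
⇒ M over [I-1,I-2,II-1,II-2,II-3,II-4,III-1,III-2]: 16 consistent

II-4 ∈ {BB Mm, Bb Mm}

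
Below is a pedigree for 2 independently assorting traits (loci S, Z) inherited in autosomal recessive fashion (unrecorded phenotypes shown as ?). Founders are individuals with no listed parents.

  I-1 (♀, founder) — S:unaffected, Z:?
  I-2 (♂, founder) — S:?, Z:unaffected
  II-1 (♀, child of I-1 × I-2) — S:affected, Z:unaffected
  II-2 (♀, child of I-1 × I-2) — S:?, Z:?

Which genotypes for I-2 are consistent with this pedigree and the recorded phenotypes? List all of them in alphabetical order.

S/I-1 un ·: Ss
S/I-2 ? ·: Ss|ss
S/II-1 aff I-1×I-2: ss
S/II-2 ? I-1×I-2: SS|Ss|ss
⇒ S over [I-1,I-2,II-1,II-2]: 5 consistent
Z/I-1 ? ·: ZZ|Zz|zz
Z/I-2 un ·: ZZ|Zz
Z/II-1 un I-1×I-2: ZZ|Zz
Z/II-2 ? I-1×I-2: ZZ|Zz|zz
⇒ Z over [I-1,I-2,II-1,II-2]: 18 consistent

I-2 ∈ {Ss ZZ, Ss Zz, ss ZZ, ss Zz}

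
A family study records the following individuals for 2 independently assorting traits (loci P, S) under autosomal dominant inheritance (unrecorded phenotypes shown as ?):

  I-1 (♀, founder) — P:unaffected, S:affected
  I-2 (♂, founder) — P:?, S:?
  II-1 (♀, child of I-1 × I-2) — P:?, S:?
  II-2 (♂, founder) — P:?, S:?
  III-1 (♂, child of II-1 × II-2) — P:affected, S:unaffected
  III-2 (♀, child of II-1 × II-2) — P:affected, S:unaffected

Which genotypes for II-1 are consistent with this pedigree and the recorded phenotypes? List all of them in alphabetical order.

P/I-1 un ·: pp
P/I-2 ? ·: pp|Pp|PP
P/II-1 ? I-1×I-2: pp|Pp
P/II-2 ? ·: pp|Pp|PP
P/III-1 aff II-1×II-2: Pp|PP
P/III-2 aff II-1×II-2: Pp|PP
⇒ P over [I-1,I-2,II-1,II-2,III-1,III-2]: 22 consistent
S/I-1 aff ·: Ss|SS
S/I-2 ? ·: ss|Ss|SS
S/II-1 ? I-1×I-2: ss|Ss
S/II-2 ? ·: ss|Ss
S/III-1 un II-1×II-2: ss
S/III-2 un II-1×II-2: ss
⇒ S over [I-1,I-2,II-1,II-2,III-1,III-2]: 14 consistent

II-1 ∈ {Pp Ss, Pp ss, pp Ss, pp ss}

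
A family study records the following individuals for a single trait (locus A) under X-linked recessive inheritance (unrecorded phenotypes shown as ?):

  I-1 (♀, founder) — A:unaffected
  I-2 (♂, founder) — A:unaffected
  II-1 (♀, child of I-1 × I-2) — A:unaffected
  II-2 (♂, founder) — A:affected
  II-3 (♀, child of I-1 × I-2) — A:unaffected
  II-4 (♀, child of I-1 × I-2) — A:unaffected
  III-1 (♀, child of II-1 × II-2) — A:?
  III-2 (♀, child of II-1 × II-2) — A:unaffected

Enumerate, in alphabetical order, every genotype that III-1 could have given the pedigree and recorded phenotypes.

A/I-1 un ·: X^AX^A|X^AX^a
A/I-2 un ·: X^AY
A/II-1 un I-1×I-2: X^AX^A|X^AX^a
A/II-2 aff ·: X^aY
A/II-3 un I-1×I-2: X^AX^A|X^AX^a
A/II-4 un I-1×I-2: X^AX^A|X^AX^a
A/III-1 ? II-1×II-2: X^AX^a|X^aX^a
A/III-2 un II-1×II-2: X^AX^a
⇒ A over [I-1,I-2,II-1,II-2,II-3,II-4,III-1,III-2]: 13 consistent

III-1 ∈ {X^AX^a, X^aX^a}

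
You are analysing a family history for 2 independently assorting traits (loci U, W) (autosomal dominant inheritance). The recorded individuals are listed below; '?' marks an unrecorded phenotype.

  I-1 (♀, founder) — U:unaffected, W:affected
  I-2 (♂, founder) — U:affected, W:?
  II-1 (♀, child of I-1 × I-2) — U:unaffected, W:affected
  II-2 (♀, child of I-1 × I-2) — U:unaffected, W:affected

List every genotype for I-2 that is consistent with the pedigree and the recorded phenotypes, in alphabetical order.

I-2 ∈ {Uu WW, Uu Ww, Uu ww}

U/I-1 un ·: uu
U/I-2 aff ·: Uu
U/II-1 un I-1×I-2: uu
U/II-2 un I-1×I-2: uu
⇒ U over [I-1,I-2,II-1,II-2]: 1 consistent
W/I-1 aff ·: Ww|WW
W/I-2 ? ·: ww|Ww|WW
W/II-1 aff I-1×I-2: Ww|WW
W/II-2 aff I-1×I-2: Ww|WW
⇒ W over [I-1,I-2,II-1,II-2]: 15 consistent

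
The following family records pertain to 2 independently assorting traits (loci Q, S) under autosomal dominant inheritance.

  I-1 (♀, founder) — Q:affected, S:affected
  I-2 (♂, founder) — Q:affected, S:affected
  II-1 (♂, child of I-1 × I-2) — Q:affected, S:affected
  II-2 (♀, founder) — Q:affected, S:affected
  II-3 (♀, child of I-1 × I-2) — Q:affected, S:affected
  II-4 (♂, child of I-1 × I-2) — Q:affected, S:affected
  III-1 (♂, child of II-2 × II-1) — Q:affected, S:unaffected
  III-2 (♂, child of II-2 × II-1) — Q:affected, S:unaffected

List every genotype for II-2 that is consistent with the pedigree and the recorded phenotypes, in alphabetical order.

II-2 ∈ {QQ Ss, Qq Ss}

Q/I-1 aff ·: Qq|QQ
Q/I-2 aff ·: Qq|QQ
Q/II-1 aff I-1×I-2: Qq|QQ
Q/II-2 aff ·: Qq|QQ
Q/II-3 aff I-1×I-2: Qq|QQ
Q/II-4 aff I-1×I-2: Qq|QQ
Q/III-1 aff II-2×II-1: Qq|QQ
Q/III-2 aff II-2×II-1: Qq|QQ
⇒ Q over [I-1,I-2,II-1,II-2,II-3,II-4,III-1,III-2]: 161 consistent
S/I-1 aff ·: Ss|SS
S/I-2 aff ·: Ss|SS
S/II-1 aff I-1×I-2: Ss
S/II-2 aff ·: Ss
S/II-3 aff I-1×I-2: Ss|SS
S/II-4 aff I-1×I-2: Ss|SS
S/III-1 un II-2×II-1: ss
S/III-2 un II-2×II-1: ss
⇒ S over [I-1,I-2,II-1,II-2,II-3,II-4,III-1,III-2]: 12 consistent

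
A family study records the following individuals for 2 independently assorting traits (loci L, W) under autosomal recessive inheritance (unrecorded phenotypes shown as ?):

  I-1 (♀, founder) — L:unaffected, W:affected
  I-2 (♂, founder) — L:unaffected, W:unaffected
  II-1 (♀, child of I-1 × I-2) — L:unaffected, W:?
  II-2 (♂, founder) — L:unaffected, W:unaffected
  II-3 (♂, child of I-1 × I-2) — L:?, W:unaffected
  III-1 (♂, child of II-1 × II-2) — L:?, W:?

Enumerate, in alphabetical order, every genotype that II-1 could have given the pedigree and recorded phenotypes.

II-1 ∈ {LL Ww, LL ww, Ll Ww, Ll ww}

L/I-1 un ·: LL|Ll
L/I-2 un ·: LL|Ll
L/II-1 un I-1×I-2: LL|Ll
L/II-2 un ·: LL|Ll
L/II-3 ? I-1×I-2: LL|Ll|ll
L/III-1 ? II-1×II-2: LL|Ll|ll
⇒ L over [I-1,I-2,II-1,II-2,II-3,III-1]: 59 consistent
W/I-1 aff ·: ww
W/I-2 un ·: WW|Ww
W/II-1 ? I-1×I-2: Ww|ww
W/II-2 un ·: WW|Ww
W/II-3 un I-1×I-2: Ww
W/III-1 ? II-1×II-2: WW|Ww|ww
⇒ W over [I-1,I-2,II-1,II-2,II-3,III-1]: 13 consistent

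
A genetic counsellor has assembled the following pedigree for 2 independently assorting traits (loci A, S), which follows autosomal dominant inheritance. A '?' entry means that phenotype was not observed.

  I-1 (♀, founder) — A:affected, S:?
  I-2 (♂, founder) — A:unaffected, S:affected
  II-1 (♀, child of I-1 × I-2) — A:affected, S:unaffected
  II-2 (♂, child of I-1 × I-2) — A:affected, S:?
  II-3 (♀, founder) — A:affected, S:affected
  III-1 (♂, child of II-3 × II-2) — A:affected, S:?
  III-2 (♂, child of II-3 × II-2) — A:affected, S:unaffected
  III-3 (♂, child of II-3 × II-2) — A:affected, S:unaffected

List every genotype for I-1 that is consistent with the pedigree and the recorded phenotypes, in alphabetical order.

I-1 ∈ {AA Ss, AA ss, Aa Ss, Aa ss}

A/I-1 aff ·: Aa|AA
A/I-2 un ·: aa
A/II-1 aff I-1×I-2: Aa
A/II-2 aff I-1×I-2: Aa
A/II-3 aff ·: Aa|AA
A/III-1 aff II-3×II-2: Aa|AA
A/III-2 aff II-3×II-2: Aa|AA
A/III-3 aff II-3×II-2: Aa|AA
⇒ A over [I-1,I-2,II-1,II-2,II-3,III-1,III-2,III-3]: 32 consistent
S/I-1 ? ·: ss|Ss
S/I-2 aff ·: Ss
S/II-1 un I-1×I-2: ss
S/II-2 ? I-1×I-2: ss|Ss
S/II-3 aff ·: Ss
S/III-1 ? II-3×II-2: ss|Ss|SS
S/III-2 un II-3×II-2: ss
S/III-3 un II-3×II-2: ss
⇒ S over [I-1,I-2,II-1,II-2,II-3,III-1,III-2,III-3]: 10 consistent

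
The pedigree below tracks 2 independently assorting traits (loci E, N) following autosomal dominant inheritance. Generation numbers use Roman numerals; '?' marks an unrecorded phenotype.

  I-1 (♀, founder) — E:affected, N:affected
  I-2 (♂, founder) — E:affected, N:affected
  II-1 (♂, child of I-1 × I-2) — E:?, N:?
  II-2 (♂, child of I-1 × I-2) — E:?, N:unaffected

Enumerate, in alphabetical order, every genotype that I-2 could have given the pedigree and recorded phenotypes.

I-2 ∈ {EE Nn, Ee Nn}

E/I-1 aff ·: Ee|EE
E/I-2 aff ·: Ee|EE
E/II-1 ? I-1×I-2: ee|Ee|EE
E/II-2 ? I-1×I-2: ee|Ee|EE
⇒ E over [I-1,I-2,II-1,II-2]: 18 consistent
N/I-1 aff ·: Nn
N/I-2 aff ·: Nn
N/II-1 ? I-1×I-2: nn|Nn|NN
N/II-2 un I-1×I-2: nn
⇒ N over [I-1,I-2,II-1,II-2]: 3 consistent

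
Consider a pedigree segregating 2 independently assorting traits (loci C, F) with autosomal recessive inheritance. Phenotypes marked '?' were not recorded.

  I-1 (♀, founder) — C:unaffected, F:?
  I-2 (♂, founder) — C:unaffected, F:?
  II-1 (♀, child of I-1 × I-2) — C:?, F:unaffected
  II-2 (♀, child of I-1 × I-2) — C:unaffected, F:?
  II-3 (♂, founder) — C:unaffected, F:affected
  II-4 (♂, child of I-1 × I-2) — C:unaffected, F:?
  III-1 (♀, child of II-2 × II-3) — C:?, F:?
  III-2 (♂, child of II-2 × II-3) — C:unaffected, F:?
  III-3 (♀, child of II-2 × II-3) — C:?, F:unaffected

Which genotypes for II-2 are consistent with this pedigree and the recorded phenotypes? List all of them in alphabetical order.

C/I-1 un ·: CC|Cc
C/I-2 un ·: CC|Cc
C/II-1 ? I-1×I-2: CC|Cc|cc
C/II-2 un I-1×I-2: CC|Cc
C/II-3 un ·: CC|Cc
C/II-4 un I-1×I-2: CC|Cc
C/III-1 ? II-2×II-3: CC|Cc|cc
C/III-2 un II-2×II-3: CC|Cc
C/III-3 ? II-2×II-3: CC|Cc|cc
⇒ C over [I-1,I-2,II-1,II-2,II-3,II-4,III-1,III-2,III-3]: 499 consistent
F/I-1 ? ·: FF|Ff|ff
F/I-2 ? ·: FF|Ff|ff
F/II-1 un I-1×I-2: FF|Ff
F/II-2 ? I-1×I-2: FF|Ff
F/II-3 aff ·: ff
F/II-4 ? I-1×I-2: FF|Ff|ff
F/III-1 ? II-2×II-3: Ff|ff
F/III-2 ? II-2×II-3: Ff|ff
F/III-3 un II-2×II-3: Ff
⇒ F over [I-1,I-2,II-1,II-2,II-3,II-4,III-1,III-2,III-3]: 95 consistent

II-2 ∈ {CC FF, CC Ff, Cc FF, Cc Ff}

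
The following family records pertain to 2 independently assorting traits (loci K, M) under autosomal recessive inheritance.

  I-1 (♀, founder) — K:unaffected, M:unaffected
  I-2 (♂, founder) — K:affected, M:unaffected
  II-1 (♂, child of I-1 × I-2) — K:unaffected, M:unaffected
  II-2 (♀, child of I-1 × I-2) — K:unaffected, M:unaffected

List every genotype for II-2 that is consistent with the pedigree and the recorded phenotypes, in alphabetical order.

II-2 ∈ {Kk MM, Kk Mm}

K/I-1 un ·: KK|Kk
K/I-2 aff ·: kk
K/II-1 un I-1×I-2: Kk
K/II-2 un I-1×I-2: Kk
⇒ K over [I-1,I-2,II-1,II-2]: 2 consistent
M/I-1 un ·: MM|Mm
M/I-2 un ·: MM|Mm
M/II-1 un I-1×I-2: MM|Mm
M/II-2 un I-1×I-2: MM|Mm
⇒ M over [I-1,I-2,II-1,II-2]: 13 consistent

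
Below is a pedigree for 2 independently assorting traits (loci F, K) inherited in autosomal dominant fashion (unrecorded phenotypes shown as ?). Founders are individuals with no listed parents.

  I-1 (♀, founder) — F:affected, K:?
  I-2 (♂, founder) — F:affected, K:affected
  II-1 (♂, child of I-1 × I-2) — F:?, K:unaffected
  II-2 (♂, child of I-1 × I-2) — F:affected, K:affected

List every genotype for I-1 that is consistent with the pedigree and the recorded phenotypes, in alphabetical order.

I-1 ∈ {FF Kk, FF kk, Ff Kk, Ff kk}

F/I-1 aff ·: Ff|FF
F/I-2 aff ·: Ff|FF
F/II-1 ? I-1×I-2: ff|Ff|FF
F/II-2 aff I-1×I-2: Ff|FF
⇒ F over [I-1,I-2,II-1,II-2]: 15 consistent
K/I-1 ? ·: kk|Kk
K/I-2 aff ·: Kk
K/II-1 un I-1×I-2: kk
K/II-2 aff I-1×I-2: Kk|KK
⇒ K over [I-1,I-2,II-1,II-2]: 3 consistent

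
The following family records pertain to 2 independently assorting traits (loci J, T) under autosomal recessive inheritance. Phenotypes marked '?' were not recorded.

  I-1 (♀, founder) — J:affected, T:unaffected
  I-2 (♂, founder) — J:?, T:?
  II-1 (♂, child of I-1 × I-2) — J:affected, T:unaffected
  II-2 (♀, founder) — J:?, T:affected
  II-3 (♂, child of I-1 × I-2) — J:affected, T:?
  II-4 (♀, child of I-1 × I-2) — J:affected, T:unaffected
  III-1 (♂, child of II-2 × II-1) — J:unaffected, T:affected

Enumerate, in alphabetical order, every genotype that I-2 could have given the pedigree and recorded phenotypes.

J/I-1 aff ·: jj
J/I-2 ? ·: Jj|jj
J/II-1 aff I-1×I-2: jj
J/II-2 ? ·: JJ|Jj
J/II-3 aff I-1×I-2: jj
J/II-4 aff I-1×I-2: jj
J/III-1 un II-2×II-1: Jj
⇒ J over [I-1,I-2,II-1,II-2,II-3,II-4,III-1]: 4 consistent
T/I-1 un ·: TT|Tt
T/I-2 ? ·: TT|Tt|tt
T/II-1 un I-1×I-2: Tt
T/II-2 aff ·: tt
T/II-3 ? I-1×I-2: TT|Tt|tt
T/II-4 un I-1×I-2: TT|Tt
T/III-1 aff II-2×II-1: tt
⇒ T over [I-1,I-2,II-1,II-2,II-3,II-4,III-1]: 17 consistent

I-2 ∈ {Jj TT, Jj Tt, Jj tt, jj TT, jj Tt, jj tt}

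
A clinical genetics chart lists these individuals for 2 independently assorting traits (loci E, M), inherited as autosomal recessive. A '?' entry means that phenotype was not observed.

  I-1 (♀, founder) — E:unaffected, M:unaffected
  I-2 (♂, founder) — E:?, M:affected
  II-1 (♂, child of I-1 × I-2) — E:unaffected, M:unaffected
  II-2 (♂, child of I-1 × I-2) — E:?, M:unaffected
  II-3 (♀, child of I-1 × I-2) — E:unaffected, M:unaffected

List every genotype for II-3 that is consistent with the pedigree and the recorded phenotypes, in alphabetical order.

E/I-1 un ·: EE|Ee
E/I-2 ? ·: EE|Ee|ee
E/II-1 un I-1×I-2: EE|Ee
E/II-2 ? I-1×I-2: EE|Ee|ee
E/II-3 un I-1×I-2: EE|Ee
⇒ E over [I-1,I-2,II-1,II-2,II-3]: 32 consistent
M/I-1 un ·: MM|Mm
M/I-2 aff ·: mm
M/II-1 un I-1×I-2: Mm
M/II-2 un I-1×I-2: Mm
M/II-3 un I-1×I-2: Mm
⇒ M over [I-1,I-2,II-1,II-2,II-3]: 2 consistent

II-3 ∈ {EE Mm, Ee Mm}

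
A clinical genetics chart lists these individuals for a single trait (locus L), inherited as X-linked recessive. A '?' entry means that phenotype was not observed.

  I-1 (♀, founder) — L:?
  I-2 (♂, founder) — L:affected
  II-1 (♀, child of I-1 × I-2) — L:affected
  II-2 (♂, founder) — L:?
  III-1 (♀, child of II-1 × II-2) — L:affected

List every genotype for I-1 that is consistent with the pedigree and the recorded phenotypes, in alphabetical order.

L/I-1 ? ·: X^LX^l|X^lX^l
L/I-2 aff ·: X^lY
L/II-1 aff I-1×I-2: X^lX^l
L/II-2 ? ·: X^lY
L/III-1 aff II-1×II-2: X^lX^l
⇒ L over [I-1,I-2,II-1,II-2,III-1]: 2 consistent

I-1 ∈ {X^LX^l, X^lX^l}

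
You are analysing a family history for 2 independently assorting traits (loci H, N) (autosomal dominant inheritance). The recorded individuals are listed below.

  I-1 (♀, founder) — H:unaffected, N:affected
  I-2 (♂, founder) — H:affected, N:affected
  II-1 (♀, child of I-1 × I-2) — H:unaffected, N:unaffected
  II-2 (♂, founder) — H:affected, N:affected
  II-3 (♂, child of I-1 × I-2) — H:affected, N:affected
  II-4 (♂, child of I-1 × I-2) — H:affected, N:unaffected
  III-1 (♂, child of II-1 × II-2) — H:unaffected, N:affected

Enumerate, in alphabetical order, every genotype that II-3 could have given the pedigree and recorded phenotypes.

H/I-1 un ·: hh
H/I-2 aff ·: Hh
H/II-1 un I-1×I-2: hh
H/II-2 aff ·: Hh
H/II-3 aff I-1×I-2: Hh
H/II-4 aff I-1×I-2: Hh
H/III-1 un II-1×II-2: hh
⇒ H over [I-1,I-2,II-1,II-2,II-3,II-4,III-1]: 1 consistent
N/I-1 aff ·: Nn
N/I-2 aff ·: Nn
N/II-1 un I-1×I-2: nn
N/II-2 aff ·: Nn|NN
N/II-3 aff I-1×I-2: Nn|NN
N/II-4 un I-1×I-2: nn
N/III-1 aff II-1×II-2: Nn
⇒ N over [I-1,I-2,II-1,II-2,II-3,II-4,III-1]: 4 consistent

II-3 ∈ {Hh NN, Hh Nn}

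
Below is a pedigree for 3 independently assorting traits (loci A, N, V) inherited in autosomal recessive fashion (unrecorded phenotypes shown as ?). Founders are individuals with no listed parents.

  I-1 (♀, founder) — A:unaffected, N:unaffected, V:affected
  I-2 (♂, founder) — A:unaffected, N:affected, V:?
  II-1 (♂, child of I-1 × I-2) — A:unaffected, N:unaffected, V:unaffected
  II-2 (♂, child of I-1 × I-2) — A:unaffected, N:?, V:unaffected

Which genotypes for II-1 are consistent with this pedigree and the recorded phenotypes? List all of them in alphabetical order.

A/I-1 un ·: AA|Aa
A/I-2 un ·: AA|Aa
A/II-1 un I-1×I-2: AA|Aa
A/II-2 un I-1×I-2: AA|Aa
⇒ A over [I-1,I-2,II-1,II-2]: 13 consistent
N/I-1 un ·: NN|Nn
N/I-2 aff ·: nn
N/II-1 un I-1×I-2: Nn
N/II-2 ? I-1×I-2: Nn|nn
⇒ N over [I-1,I-2,II-1,II-2]: 3 consistent
V/I-1 aff ·: vv
V/I-2 ? ·: VV|Vv
V/II-1 un I-1×I-2: Vv
V/II-2 un I-1×I-2: Vv
⇒ V over [I-1,I-2,II-1,II-2]: 2 consistent

II-1 ∈ {AA Nn Vv, Aa Nn Vv}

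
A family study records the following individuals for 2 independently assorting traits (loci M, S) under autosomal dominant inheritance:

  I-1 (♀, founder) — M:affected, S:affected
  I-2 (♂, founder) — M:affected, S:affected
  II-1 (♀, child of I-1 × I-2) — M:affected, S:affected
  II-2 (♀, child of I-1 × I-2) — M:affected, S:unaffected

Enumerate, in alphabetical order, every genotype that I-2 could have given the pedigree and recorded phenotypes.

I-2 ∈ {MM Ss, Mm Ss}

M/I-1 aff ·: Mm|MM
M/I-2 aff ·: Mm|MM
M/II-1 aff I-1×I-2: Mm|MM
M/II-2 aff I-1×I-2: Mm|MM
⇒ M over [I-1,I-2,II-1,II-2]: 13 consistent
S/I-1 aff ·: Ss
S/I-2 aff ·: Ss
S/II-1 aff I-1×I-2: Ss|SS
S/II-2 un I-1×I-2: ss
⇒ S over [I-1,I-2,II-1,II-2]: 2 consistent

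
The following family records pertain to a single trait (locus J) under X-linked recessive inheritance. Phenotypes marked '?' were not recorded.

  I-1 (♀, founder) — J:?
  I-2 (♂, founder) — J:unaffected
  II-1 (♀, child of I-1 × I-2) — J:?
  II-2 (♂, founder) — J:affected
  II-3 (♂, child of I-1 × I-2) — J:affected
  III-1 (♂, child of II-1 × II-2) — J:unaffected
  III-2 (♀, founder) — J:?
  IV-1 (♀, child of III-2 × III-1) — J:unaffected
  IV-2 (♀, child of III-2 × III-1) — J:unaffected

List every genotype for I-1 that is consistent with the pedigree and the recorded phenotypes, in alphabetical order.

I-1 ∈ {X^JX^j, X^jX^j}

J/I-1 ? ·: X^JX^j|X^jX^j
J/I-2 un ·: X^JY
J/II-1 ? I-1×I-2: X^JX^J|X^JX^j
J/II-2 aff ·: X^jY
J/II-3 aff I-1×I-2: X^jY
J/III-1 un II-1×II-2: X^JY
J/III-2 ? ·: X^JX^J|X^JX^j|X^jX^j
J/IV-1 un III-2×III-1: X^JX^J|X^JX^j
J/IV-2 un III-2×III-1: X^JX^J|X^JX^j
⇒ J over [I-1,I-2,II-1,II-2,II-3,III-1,III-2,IV-1,IV-2]: 18 consistent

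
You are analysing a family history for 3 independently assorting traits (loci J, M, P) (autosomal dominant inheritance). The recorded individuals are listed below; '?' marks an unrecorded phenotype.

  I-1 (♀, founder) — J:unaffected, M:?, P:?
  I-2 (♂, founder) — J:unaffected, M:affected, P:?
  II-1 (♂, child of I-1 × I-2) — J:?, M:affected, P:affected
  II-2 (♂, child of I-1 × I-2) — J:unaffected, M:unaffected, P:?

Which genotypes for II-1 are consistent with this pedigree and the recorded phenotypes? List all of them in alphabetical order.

II-1 ∈ {jj MM PP, jj MM Pp, jj Mm PP, jj Mm Pp}

J/I-1 un ·: jj
J/I-2 un ·: jj
J/II-1 ? I-1×I-2: jj
J/II-2 un I-1×I-2: jj
⇒ J over [I-1,I-2,II-1,II-2]: 1 consistent
M/I-1 ? ·: mm|Mm
M/I-2 aff ·: Mm
M/II-1 aff I-1×I-2: Mm|MM
M/II-2 un I-1×I-2: mm
⇒ M over [I-1,I-2,II-1,II-2]: 3 consistent
P/I-1 ? ·: pp|Pp|PP
P/I-2 ? ·: pp|Pp|PP
P/II-1 aff I-1×I-2: Pp|PP
P/II-2 ? I-1×I-2: pp|Pp|PP
⇒ P over [I-1,I-2,II-1,II-2]: 21 consistent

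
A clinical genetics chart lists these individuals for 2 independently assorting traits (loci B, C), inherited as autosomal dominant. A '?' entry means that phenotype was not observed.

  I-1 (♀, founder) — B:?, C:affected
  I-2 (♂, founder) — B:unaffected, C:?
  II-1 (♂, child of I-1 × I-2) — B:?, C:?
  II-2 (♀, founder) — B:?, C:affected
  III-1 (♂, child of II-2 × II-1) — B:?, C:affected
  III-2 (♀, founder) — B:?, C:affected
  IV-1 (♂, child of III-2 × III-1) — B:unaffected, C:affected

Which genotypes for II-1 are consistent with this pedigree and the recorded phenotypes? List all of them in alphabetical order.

II-1 ∈ {Bb CC, Bb Cc, Bb cc, bb CC, bb Cc, bb cc}

B/I-1 ? ·: bb|Bb|BB
B/I-2 un ·: bb
B/II-1 ? I-1×I-2: bb|Bb
B/II-2 ? ·: bb|Bb|BB
B/III-1 ? II-2×II-1: bb|Bb
B/III-2 ? ·: bb|Bb
B/IV-1 un III-2×III-1: bb
⇒ B over [I-1,I-2,II-1,II-2,III-1,III-2,IV-1]: 36 consistent
C/I-1 aff ·: Cc|CC
C/I-2 ? ·: cc|Cc|CC
C/II-1 ? I-1×I-2: cc|Cc|CC
C/II-2 aff ·: Cc|CC
C/III-1 aff II-2×II-1: Cc|CC
C/III-2 aff ·: Cc|CC
C/IV-1 aff III-2×III-1: Cc|CC
⇒ C over [I-1,I-2,II-1,II-2,III-1,III-2,IV-1]: 126 consistent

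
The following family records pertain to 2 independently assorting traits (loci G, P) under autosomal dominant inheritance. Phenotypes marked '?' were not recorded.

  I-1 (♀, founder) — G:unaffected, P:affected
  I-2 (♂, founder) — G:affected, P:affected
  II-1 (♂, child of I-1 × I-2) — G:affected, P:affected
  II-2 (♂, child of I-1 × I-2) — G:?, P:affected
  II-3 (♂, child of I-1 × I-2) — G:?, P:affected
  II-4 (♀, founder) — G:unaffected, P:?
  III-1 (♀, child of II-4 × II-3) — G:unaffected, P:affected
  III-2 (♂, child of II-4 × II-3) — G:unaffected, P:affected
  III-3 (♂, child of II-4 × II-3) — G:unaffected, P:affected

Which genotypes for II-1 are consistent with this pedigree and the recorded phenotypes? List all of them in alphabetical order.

II-1 ∈ {Gg PP, Gg Pp}

G/I-1 un ·: gg
G/I-2 aff ·: Gg|GG
G/II-1 aff I-1×I-2: Gg
G/II-2 ? I-1×I-2: gg|Gg
G/II-3 ? I-1×I-2: gg|Gg
G/II-4 un ·: gg
G/III-1 un II-4×II-3: gg
G/III-2 un II-4×II-3: gg
G/III-3 un II-4×II-3: gg
⇒ G over [I-1,I-2,II-1,II-2,II-3,II-4,III-1,III-2,III-3]: 5 consistent
P/I-1 aff ·: Pp|PP
P/I-2 aff ·: Pp|PP
P/II-1 aff I-1×I-2: Pp|PP
P/II-2 aff I-1×I-2: Pp|PP
P/II-3 aff I-1×I-2: Pp|PP
P/II-4 ? ·: pp|Pp|PP
P/III-1 aff II-4×II-3: Pp|PP
P/III-2 aff II-4×II-3: Pp|PP
P/III-3 aff II-4×II-3: Pp|PP
⇒ P over [I-1,I-2,II-1,II-2,II-3,II-4,III-1,III-2,III-3]: 334 consistent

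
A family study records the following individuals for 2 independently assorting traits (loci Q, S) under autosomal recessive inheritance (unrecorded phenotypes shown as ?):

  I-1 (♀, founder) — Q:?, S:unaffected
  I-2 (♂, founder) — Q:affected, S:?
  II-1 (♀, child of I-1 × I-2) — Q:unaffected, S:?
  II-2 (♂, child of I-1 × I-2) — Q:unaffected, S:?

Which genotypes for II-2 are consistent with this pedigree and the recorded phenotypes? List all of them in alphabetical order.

Q/I-1 ? ·: QQ|Qq
Q/I-2 aff ·: qq
Q/II-1 un I-1×I-2: Qq
Q/II-2 un I-1×I-2: Qq
⇒ Q over [I-1,I-2,II-1,II-2]: 2 consistent
S/I-1 un ·: SS|Ss
S/I-2 ? ·: SS|Ss|ss
S/II-1 ? I-1×I-2: SS|Ss|ss
S/II-2 ? I-1×I-2: SS|Ss|ss
⇒ S over [I-1,I-2,II-1,II-2]: 23 consistent

II-2 ∈ {Qq SS, Qq Ss, Qq ss}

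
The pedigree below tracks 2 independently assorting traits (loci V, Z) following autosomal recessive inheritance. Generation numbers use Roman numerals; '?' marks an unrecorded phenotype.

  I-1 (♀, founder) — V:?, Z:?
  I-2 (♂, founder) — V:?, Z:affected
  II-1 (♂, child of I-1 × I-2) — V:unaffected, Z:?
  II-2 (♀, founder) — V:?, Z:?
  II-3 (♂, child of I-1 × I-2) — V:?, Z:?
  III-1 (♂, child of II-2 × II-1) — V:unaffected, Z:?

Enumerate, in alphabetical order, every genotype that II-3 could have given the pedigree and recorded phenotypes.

V/I-1 ? ·: VV|Vv|vv
V/I-2 ? ·: VV|Vv|vv
V/II-1 un I-1×I-2: VV|Vv
V/II-2 ? ·: VV|Vv|vv
V/II-3 ? I-1×I-2: VV|Vv|vv
V/III-1 un II-2×II-1: VV|Vv
⇒ V over [I-1,I-2,II-1,II-2,II-3,III-1]: 97 consistent
Z/I-1 ? ·: ZZ|Zz|zz
Z/I-2 aff ·: zz
Z/II-1 ? I-1×I-2: Zz|zz
Z/II-2 ? ·: ZZ|Zz|zz
Z/II-3 ? I-1×I-2: Zz|zz
Z/III-1 ? II-2×II-1: ZZ|Zz|zz
⇒ Z over [I-1,I-2,II-1,II-2,II-3,III-1]: 33 consistent

II-3 ∈ {VV Zz, VV zz, Vv Zz, Vv zz, vv Zz, vv zz}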